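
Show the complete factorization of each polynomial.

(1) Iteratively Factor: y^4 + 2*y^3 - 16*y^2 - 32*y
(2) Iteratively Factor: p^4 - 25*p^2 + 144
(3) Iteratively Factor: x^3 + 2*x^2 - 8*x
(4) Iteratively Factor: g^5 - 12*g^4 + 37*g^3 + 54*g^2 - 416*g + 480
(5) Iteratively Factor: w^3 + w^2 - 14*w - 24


(1) = (y + 2)*(y^3 - 16*y) = y*(y + 2)*(y^2 - 16) = y*(y - 4)*(y + 2)*(y + 4)
(2) = (p - 3)*(p^3 + 3*p^2 - 16*p - 48) = (p - 4)*(p - 3)*(p^2 + 7*p + 12) = (p - 4)*(p - 3)*(p + 4)*(p + 3)
(3) = (x + 4)*(x^2 - 2*x) = (x - 2)*(x + 4)*(x)
(4) = (g - 5)*(g^4 - 7*g^3 + 2*g^2 + 64*g - 96) = (g - 5)*(g + 3)*(g^3 - 10*g^2 + 32*g - 32) = (g - 5)*(g - 4)*(g + 3)*(g^2 - 6*g + 8) = (g - 5)*(g - 4)*(g - 2)*(g + 3)*(g - 4)
(5) = (w - 4)*(w^2 + 5*w + 6) = (w - 4)*(w + 3)*(w + 2)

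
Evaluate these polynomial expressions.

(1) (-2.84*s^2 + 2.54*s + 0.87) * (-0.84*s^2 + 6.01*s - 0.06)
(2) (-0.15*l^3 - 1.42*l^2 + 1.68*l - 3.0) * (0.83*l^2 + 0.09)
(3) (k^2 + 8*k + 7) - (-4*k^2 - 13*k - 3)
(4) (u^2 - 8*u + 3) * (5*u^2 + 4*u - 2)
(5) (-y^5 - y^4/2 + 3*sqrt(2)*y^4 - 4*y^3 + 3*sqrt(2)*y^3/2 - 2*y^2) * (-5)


(1) = 2.3856*s^4 - 19.202*s^3 + 14.705*s^2 + 5.0763*s - 0.0522
(2) = -0.1245*l^5 - 1.1786*l^4 + 1.3809*l^3 - 2.6178*l^2 + 0.1512*l - 0.27
(3) = 5*k^2 + 21*k + 10
(4) = 5*u^4 - 36*u^3 - 19*u^2 + 28*u - 6
(5) = 5*y^5 - 15*sqrt(2)*y^4 + 5*y^4/2 - 15*sqrt(2)*y^3/2 + 20*y^3 + 10*y^2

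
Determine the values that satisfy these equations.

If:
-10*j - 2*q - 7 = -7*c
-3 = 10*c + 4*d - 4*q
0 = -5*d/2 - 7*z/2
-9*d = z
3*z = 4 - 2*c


Then:
c = 2
d = 0
j = -9/20
q = 23/4
z = 0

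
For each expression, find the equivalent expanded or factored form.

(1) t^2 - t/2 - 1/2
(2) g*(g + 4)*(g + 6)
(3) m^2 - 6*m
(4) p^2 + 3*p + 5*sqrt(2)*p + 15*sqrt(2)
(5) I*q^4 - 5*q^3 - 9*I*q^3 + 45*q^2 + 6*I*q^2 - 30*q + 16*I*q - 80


(1) = (t - 1)*(t + 1/2)
(2) = g^3 + 10*g^2 + 24*g
(3) = m*(m - 6)
(4) = (p + 3)*(p + 5*sqrt(2))
(5) = (q - 8)*(q - 2)*(q + 5*I)*(I*q + I)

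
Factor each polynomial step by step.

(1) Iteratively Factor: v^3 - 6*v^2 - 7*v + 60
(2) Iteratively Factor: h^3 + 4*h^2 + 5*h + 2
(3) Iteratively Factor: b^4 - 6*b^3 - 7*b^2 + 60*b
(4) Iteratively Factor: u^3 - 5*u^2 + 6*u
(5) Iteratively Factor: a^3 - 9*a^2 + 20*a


(1) = (v - 4)*(v^2 - 2*v - 15) = (v - 5)*(v - 4)*(v + 3)
(2) = (h + 2)*(h^2 + 2*h + 1) = (h + 1)*(h + 2)*(h + 1)
(3) = (b)*(b^3 - 6*b^2 - 7*b + 60) = b*(b - 5)*(b^2 - b - 12) = b*(b - 5)*(b - 4)*(b + 3)
(4) = (u - 2)*(u^2 - 3*u) = u*(u - 2)*(u - 3)
(5) = (a)*(a^2 - 9*a + 20) = a*(a - 4)*(a - 5)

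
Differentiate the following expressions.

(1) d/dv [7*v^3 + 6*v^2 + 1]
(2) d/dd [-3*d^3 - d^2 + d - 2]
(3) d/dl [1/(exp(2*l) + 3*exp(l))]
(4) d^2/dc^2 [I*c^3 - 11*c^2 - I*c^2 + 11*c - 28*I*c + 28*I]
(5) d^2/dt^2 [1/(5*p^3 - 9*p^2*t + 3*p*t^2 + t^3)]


(1) = 3*v*(7*v + 4)
(2) = -9*d^2 - 2*d + 1
(3) = (-2*exp(l) - 3)*exp(-l)/(exp(l) + 3)^2
(4) = 6*I*c - 22 - 2*I
(5) = 6*(-(p + t)*(5*p^3 - 9*p^2*t + 3*p*t^2 + t^3) + 3*(-3*p^2 + 2*p*t + t^2)^2)/(5*p^3 - 9*p^2*t + 3*p*t^2 + t^3)^3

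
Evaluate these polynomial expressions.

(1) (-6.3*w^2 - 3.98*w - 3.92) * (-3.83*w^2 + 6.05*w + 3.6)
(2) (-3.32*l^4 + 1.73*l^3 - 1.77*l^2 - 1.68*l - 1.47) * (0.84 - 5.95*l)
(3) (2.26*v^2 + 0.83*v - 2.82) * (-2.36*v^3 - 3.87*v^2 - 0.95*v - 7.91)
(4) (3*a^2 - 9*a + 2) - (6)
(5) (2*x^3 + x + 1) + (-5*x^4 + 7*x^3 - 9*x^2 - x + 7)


(1) = 24.129*w^4 - 22.8716*w^3 - 31.7454*w^2 - 38.044*w - 14.112
(2) = 19.754*l^5 - 13.0823*l^4 + 11.9847*l^3 + 8.5092*l^2 + 7.3353*l - 1.2348
(3) = -5.3336*v^5 - 10.705*v^4 + 1.2961*v^3 - 7.7517*v^2 - 3.8863*v + 22.3062
(4) = 3*a^2 - 9*a - 4
(5) = -5*x^4 + 9*x^3 - 9*x^2 + 8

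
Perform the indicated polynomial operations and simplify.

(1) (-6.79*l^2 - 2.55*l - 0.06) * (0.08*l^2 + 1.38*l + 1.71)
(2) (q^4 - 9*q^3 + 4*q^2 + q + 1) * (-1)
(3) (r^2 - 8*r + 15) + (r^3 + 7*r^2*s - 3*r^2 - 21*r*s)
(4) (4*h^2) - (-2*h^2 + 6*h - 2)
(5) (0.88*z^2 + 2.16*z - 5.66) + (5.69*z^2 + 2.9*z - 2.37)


(1) = -0.5432*l^4 - 9.5742*l^3 - 15.1347*l^2 - 4.4433*l - 0.1026
(2) = -q^4 + 9*q^3 - 4*q^2 - q - 1
(3) = r^3 + 7*r^2*s - 2*r^2 - 21*r*s - 8*r + 15
(4) = 6*h^2 - 6*h + 2
(5) = 6.57*z^2 + 5.06*z - 8.03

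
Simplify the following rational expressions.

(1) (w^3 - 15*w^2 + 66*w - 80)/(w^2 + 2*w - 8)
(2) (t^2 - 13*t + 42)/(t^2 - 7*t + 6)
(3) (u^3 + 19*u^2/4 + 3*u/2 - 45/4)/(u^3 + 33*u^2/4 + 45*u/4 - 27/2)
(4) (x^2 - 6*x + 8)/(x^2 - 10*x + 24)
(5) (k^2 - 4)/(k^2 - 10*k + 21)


(1) = (w^2 - 13*w + 40)/(w + 4)
(2) = (t - 7)/(t - 1)
(3) = (4*u^2 + 7*u - 15)/(4*u^2 + 21*u - 18)
(4) = (x - 2)/(x - 6)
(5) = (k^2 - 4)/(k^2 - 10*k + 21)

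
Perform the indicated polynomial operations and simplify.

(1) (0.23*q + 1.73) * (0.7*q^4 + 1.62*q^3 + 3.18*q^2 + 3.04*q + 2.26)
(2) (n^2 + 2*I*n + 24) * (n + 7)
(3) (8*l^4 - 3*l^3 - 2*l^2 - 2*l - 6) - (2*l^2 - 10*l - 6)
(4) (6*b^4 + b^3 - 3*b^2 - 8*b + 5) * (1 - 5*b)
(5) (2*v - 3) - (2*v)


(1) = 0.161*q^5 + 1.5836*q^4 + 3.534*q^3 + 6.2006*q^2 + 5.779*q + 3.9098
(2) = n^3 + 7*n^2 + 2*I*n^2 + 24*n + 14*I*n + 168
(3) = 8*l^4 - 3*l^3 - 4*l^2 + 8*l
(4) = -30*b^5 + b^4 + 16*b^3 + 37*b^2 - 33*b + 5
(5) = -3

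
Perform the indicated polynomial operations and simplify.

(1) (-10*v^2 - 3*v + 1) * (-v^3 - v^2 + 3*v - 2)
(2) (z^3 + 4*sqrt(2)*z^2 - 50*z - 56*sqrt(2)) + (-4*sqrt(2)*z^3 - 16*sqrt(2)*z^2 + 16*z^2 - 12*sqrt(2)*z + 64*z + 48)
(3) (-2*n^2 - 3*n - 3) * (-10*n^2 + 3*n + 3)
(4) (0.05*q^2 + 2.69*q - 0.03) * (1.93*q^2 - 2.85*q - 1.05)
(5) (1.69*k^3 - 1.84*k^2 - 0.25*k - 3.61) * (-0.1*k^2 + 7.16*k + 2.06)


(1) = 10*v^5 + 13*v^4 - 28*v^3 + 10*v^2 + 9*v - 2
(2) = -4*sqrt(2)*z^3 + z^3 - 12*sqrt(2)*z^2 + 16*z^2 - 12*sqrt(2)*z + 14*z - 56*sqrt(2) + 48
(3) = 20*n^4 + 24*n^3 + 15*n^2 - 18*n - 9
(4) = 0.0965*q^4 + 5.0492*q^3 - 7.7769*q^2 - 2.739*q + 0.0315
(5) = -0.169*k^5 + 12.2844*k^4 - 9.668*k^3 - 5.2194*k^2 - 26.3626*k - 7.4366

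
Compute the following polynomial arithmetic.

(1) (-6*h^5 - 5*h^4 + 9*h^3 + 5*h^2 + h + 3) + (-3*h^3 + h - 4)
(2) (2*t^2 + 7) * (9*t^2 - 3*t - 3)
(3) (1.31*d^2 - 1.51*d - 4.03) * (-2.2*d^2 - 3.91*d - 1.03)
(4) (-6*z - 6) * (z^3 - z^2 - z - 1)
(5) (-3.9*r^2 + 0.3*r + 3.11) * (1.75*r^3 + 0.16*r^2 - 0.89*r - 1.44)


(1) = -6*h^5 - 5*h^4 + 6*h^3 + 5*h^2 + 2*h - 1
(2) = 18*t^4 - 6*t^3 + 57*t^2 - 21*t - 21
(3) = -2.882*d^4 - 1.8001*d^3 + 13.4208*d^2 + 17.3126*d + 4.1509
(4) = -6*z^4 + 12*z^2 + 12*z + 6
(5) = -6.825*r^5 - 0.099*r^4 + 8.9615*r^3 + 5.8466*r^2 - 3.1999*r - 4.4784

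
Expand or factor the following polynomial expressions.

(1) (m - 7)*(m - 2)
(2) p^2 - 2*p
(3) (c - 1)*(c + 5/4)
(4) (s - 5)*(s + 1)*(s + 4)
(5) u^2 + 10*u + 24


(1) = m^2 - 9*m + 14
(2) = p*(p - 2)
(3) = c^2 + c/4 - 5/4
(4) = s^3 - 21*s - 20
(5) = (u + 4)*(u + 6)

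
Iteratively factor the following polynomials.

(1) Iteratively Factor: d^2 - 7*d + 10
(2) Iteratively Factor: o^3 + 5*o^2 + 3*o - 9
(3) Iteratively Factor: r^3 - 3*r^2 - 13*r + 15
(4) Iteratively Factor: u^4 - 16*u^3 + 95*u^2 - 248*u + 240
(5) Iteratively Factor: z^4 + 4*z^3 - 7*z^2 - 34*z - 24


(1) = (d - 2)*(d - 5)
(2) = (o + 3)*(o^2 + 2*o - 3) = (o - 1)*(o + 3)*(o + 3)
(3) = (r - 5)*(r^2 + 2*r - 3) = (r - 5)*(r + 3)*(r - 1)
(4) = (u - 4)*(u^3 - 12*u^2 + 47*u - 60) = (u - 4)^2*(u^2 - 8*u + 15) = (u - 4)^2*(u - 3)*(u - 5)
(5) = (z + 4)*(z^3 - 7*z - 6) = (z + 2)*(z + 4)*(z^2 - 2*z - 3) = (z - 3)*(z + 2)*(z + 4)*(z + 1)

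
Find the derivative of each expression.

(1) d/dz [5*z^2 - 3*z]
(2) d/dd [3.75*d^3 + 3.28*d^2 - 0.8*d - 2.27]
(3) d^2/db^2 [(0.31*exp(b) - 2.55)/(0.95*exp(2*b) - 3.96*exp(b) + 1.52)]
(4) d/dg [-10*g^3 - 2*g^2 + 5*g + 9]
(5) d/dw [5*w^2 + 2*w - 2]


(1) = 10*z - 3
(2) = 11.25*d^2 + 6.56*d - 0.8
(3) = (0.279775*exp(4*b) - 8.03928*exp(3*b) + 26.09346*exp(2*b) - 23.393328*exp(b) - 14.632736)*exp(b)/(0.857375*exp(6*b) - 10.7217*exp(5*b) + 48.80796*exp(4*b) - 96.408576*exp(3*b) + 78.092736*exp(2*b) - 27.447552*exp(b) + 3.511808)
(4) = -30*g^2 - 4*g + 5
(5) = 10*w + 2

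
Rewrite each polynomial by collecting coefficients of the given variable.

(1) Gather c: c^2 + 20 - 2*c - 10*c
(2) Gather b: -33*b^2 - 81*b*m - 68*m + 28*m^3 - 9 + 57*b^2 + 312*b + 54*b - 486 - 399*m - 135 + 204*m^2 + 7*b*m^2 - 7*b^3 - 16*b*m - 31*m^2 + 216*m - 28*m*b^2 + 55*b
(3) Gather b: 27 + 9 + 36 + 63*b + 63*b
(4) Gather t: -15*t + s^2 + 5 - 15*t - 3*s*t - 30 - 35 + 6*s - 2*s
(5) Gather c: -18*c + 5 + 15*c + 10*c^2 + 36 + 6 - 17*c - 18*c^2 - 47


(1) = c^2 - 12*c + 20
(2) = -7*b^3 + b^2*(24 - 28*m) + b*(7*m^2 - 97*m + 421) + 28*m^3 + 173*m^2 - 251*m - 630
(3) = 126*b + 72
(4) = s^2 + 4*s + t*(-3*s - 30) - 60
(5) = -8*c^2 - 20*c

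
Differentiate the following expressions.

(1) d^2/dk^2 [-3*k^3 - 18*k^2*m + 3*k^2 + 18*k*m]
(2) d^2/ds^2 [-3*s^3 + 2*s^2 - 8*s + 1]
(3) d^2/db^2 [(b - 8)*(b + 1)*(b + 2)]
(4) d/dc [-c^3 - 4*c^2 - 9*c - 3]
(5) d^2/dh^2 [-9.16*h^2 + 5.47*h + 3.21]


(1) = -18*k - 36*m + 6
(2) = 4 - 18*s
(3) = 6*b - 10
(4) = -3*c^2 - 8*c - 9
(5) = -18.3200000000000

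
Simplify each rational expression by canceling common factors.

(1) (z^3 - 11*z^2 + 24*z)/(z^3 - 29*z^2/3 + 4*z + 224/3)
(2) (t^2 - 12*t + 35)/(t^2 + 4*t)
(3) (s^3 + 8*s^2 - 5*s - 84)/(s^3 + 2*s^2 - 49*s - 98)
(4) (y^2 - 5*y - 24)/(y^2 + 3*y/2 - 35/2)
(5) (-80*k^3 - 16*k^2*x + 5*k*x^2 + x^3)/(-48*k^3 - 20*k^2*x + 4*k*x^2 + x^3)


(1) = (3*z^2 - 9*z)/(3*z^2 - 5*z - 28)
(2) = (t^2 - 12*t + 35)/(t^2 + 4*t)
(3) = (s^2 + s - 12)/(s^2 - 5*s - 14)
(4) = (2*y^2 - 10*y - 48)/(2*y^2 + 3*y - 35)
(5) = (20*k^2 + 9*k*x + x^2)/(12*k^2 + 8*k*x + x^2)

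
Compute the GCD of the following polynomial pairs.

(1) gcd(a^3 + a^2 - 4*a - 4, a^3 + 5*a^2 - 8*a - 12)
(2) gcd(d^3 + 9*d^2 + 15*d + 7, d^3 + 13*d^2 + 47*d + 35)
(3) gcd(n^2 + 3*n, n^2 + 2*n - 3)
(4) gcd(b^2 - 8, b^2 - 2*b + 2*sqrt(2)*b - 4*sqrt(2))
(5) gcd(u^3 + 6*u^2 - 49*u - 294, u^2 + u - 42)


(1) = gcd((a - 2)*(a + 1)*(a + 2), (a - 2)*(a + 1)*(a + 6)) = a^2 - a - 2
(2) = d^2 + 8*d + 7
(3) = gcd(n*(n + 3), (n - 1)*(n + 3)) = n + 3
(4) = gcd((b - 2*sqrt(2))*(b + 2*sqrt(2)), (b - 2)*(b + 2*sqrt(2))) = b + 2*sqrt(2)
(5) = u + 7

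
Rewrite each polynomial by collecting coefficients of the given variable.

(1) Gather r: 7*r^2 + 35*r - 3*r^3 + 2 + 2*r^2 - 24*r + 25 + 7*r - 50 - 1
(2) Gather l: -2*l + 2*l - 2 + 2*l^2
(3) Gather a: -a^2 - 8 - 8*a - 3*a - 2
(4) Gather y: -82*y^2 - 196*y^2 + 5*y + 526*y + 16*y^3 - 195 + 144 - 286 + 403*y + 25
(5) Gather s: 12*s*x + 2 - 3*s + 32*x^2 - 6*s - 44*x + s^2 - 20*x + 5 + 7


(1) = -3*r^3 + 9*r^2 + 18*r - 24
(2) = 2*l^2 - 2
(3) = -a^2 - 11*a - 10
(4) = 16*y^3 - 278*y^2 + 934*y - 312
(5) = s^2 + s*(12*x - 9) + 32*x^2 - 64*x + 14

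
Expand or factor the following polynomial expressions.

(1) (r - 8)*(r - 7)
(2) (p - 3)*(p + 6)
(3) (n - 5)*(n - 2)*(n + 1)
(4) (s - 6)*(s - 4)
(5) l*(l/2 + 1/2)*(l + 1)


(1) = r^2 - 15*r + 56
(2) = p^2 + 3*p - 18
(3) = n^3 - 6*n^2 + 3*n + 10
(4) = s^2 - 10*s + 24
(5) = l^3/2 + l^2 + l/2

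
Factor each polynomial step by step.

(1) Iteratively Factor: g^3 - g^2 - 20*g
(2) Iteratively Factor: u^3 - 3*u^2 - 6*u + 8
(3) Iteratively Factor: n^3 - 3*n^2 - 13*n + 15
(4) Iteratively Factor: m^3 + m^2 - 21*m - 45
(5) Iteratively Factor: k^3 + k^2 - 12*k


(1) = (g)*(g^2 - g - 20) = g*(g + 4)*(g - 5)
(2) = (u + 2)*(u^2 - 5*u + 4) = (u - 1)*(u + 2)*(u - 4)
(3) = (n + 3)*(n^2 - 6*n + 5) = (n - 5)*(n + 3)*(n - 1)
(4) = (m + 3)*(m^2 - 2*m - 15) = (m - 5)*(m + 3)*(m + 3)
(5) = (k + 4)*(k^2 - 3*k) = k*(k + 4)*(k - 3)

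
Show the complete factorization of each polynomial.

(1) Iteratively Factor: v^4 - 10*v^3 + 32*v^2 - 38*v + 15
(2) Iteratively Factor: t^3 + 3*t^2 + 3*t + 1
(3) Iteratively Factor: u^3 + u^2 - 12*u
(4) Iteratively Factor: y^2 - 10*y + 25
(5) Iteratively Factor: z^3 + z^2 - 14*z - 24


(1) = (v - 1)*(v^3 - 9*v^2 + 23*v - 15) = (v - 1)^2*(v^2 - 8*v + 15) = (v - 3)*(v - 1)^2*(v - 5)
(2) = (t + 1)*(t^2 + 2*t + 1) = (t + 1)^2*(t + 1)
(3) = (u - 3)*(u^2 + 4*u) = (u - 3)*(u + 4)*(u)
(4) = (y - 5)*(y - 5)
(5) = (z + 3)*(z^2 - 2*z - 8) = (z - 4)*(z + 3)*(z + 2)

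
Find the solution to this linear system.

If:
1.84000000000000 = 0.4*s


Then:
s = 4.60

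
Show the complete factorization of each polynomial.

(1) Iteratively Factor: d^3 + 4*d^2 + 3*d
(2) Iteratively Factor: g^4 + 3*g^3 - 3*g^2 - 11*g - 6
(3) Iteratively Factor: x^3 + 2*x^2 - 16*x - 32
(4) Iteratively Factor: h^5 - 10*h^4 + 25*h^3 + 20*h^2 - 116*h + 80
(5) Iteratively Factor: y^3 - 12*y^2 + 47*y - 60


(1) = (d + 1)*(d^2 + 3*d) = d*(d + 1)*(d + 3)
(2) = (g + 3)*(g^3 - 3*g - 2) = (g + 1)*(g + 3)*(g^2 - g - 2) = (g + 1)^2*(g + 3)*(g - 2)
(3) = (x - 4)*(x^2 + 6*x + 8) = (x - 4)*(x + 4)*(x + 2)
(4) = (h - 4)*(h^4 - 6*h^3 + h^2 + 24*h - 20) = (h - 4)*(h - 1)*(h^3 - 5*h^2 - 4*h + 20) = (h - 5)*(h - 4)*(h - 1)*(h^2 - 4) = (h - 5)*(h - 4)*(h - 2)*(h - 1)*(h + 2)
(5) = (y - 5)*(y^2 - 7*y + 12) = (y - 5)*(y - 3)*(y - 4)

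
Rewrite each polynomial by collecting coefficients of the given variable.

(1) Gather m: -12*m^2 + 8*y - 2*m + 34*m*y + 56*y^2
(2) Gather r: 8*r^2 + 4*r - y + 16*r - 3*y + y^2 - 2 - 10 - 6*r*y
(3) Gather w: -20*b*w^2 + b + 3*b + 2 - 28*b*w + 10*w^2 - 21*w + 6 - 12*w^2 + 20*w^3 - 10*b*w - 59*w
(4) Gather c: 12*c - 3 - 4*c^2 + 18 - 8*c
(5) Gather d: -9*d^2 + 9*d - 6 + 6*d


(1) = -12*m^2 + m*(34*y - 2) + 56*y^2 + 8*y
(2) = 8*r^2 + r*(20 - 6*y) + y^2 - 4*y - 12
(3) = 4*b + 20*w^3 + w^2*(-20*b - 2) + w*(-38*b - 80) + 8
(4) = -4*c^2 + 4*c + 15
(5) = -9*d^2 + 15*d - 6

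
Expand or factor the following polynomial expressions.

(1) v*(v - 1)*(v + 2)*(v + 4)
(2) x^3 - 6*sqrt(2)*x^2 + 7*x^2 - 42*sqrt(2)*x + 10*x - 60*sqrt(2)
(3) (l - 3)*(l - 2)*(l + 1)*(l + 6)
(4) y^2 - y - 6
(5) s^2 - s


(1) = v^4 + 5*v^3 + 2*v^2 - 8*v
(2) = (x + 2)*(x + 5)*(x - 6*sqrt(2))
(3) = l^4 + 2*l^3 - 23*l^2 + 12*l + 36
(4) = (y - 3)*(y + 2)
(5) = s*(s - 1)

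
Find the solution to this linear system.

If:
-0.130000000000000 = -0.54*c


Then:
c = 0.24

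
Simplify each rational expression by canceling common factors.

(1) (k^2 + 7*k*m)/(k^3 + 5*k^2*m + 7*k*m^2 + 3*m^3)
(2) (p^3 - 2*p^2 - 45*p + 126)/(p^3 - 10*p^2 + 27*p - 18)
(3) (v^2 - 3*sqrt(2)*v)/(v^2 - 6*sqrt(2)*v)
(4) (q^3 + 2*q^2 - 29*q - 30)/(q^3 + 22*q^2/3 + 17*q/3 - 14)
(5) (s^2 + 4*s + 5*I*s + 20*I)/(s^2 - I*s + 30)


(1) = (k^2 + 7*k*m)/(k^3 + 5*k^2*m + 7*k*m^2 + 3*m^3)
(2) = (p + 7)/(p - 1)
(3) = (v - 3*sqrt(2))/(v - 6*sqrt(2))
(4) = (3*q^2 - 12*q - 15)/(3*q^2 + 4*q - 7)
(5) = (s + 4)/(s - 6*I)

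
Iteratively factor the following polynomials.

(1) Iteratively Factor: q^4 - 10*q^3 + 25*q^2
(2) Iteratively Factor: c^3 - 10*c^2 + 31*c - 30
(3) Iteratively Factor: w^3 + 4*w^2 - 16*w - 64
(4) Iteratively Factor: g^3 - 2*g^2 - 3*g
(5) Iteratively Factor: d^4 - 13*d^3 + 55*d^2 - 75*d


(1) = (q)*(q^3 - 10*q^2 + 25*q) = q*(q - 5)*(q^2 - 5*q) = q^2*(q - 5)*(q - 5)
(2) = (c - 3)*(c^2 - 7*c + 10) = (c - 5)*(c - 3)*(c - 2)
(3) = (w + 4)*(w^2 - 16) = (w + 4)^2*(w - 4)
(4) = (g)*(g^2 - 2*g - 3) = g*(g + 1)*(g - 3)
(5) = (d)*(d^3 - 13*d^2 + 55*d - 75) = d*(d - 5)*(d^2 - 8*d + 15) = d*(d - 5)^2*(d - 3)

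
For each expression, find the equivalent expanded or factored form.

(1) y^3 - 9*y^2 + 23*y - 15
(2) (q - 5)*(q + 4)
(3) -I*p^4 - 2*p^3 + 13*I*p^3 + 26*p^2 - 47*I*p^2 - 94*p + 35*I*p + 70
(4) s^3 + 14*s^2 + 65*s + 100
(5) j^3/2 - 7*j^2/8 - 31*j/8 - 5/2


(1) = (y - 5)*(y - 3)*(y - 1)
(2) = q^2 - q - 20
(3) = (p - 7)*(p - 5)*(p - 2*I)*(-I*p + I)
(4) = (s + 4)*(s + 5)^2
(5) = (j/2 + 1/2)*(j - 4)*(j + 5/4)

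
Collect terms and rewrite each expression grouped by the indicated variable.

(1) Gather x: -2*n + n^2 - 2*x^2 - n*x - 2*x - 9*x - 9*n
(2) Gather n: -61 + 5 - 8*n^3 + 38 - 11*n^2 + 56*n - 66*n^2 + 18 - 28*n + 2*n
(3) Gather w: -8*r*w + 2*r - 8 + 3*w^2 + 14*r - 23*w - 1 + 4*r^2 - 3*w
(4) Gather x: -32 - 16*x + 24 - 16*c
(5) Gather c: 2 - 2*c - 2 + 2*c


(1) = n^2 - 11*n - 2*x^2 + x*(-n - 11)
(2) = -8*n^3 - 77*n^2 + 30*n
(3) = 4*r^2 + 16*r + 3*w^2 + w*(-8*r - 26) - 9
(4) = -16*c - 16*x - 8
(5) = 0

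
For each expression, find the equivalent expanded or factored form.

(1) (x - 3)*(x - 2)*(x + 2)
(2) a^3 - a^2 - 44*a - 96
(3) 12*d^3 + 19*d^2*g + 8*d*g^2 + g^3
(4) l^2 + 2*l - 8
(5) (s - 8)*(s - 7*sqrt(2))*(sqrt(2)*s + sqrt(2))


(1) = x^3 - 3*x^2 - 4*x + 12
(2) = (a - 8)*(a + 3)*(a + 4)
(3) = (d + g)*(3*d + g)*(4*d + g)
(4) = (l - 2)*(l + 4)
(5) = sqrt(2)*s^3 - 14*s^2 - 7*sqrt(2)*s^2 - 8*sqrt(2)*s + 98*s + 112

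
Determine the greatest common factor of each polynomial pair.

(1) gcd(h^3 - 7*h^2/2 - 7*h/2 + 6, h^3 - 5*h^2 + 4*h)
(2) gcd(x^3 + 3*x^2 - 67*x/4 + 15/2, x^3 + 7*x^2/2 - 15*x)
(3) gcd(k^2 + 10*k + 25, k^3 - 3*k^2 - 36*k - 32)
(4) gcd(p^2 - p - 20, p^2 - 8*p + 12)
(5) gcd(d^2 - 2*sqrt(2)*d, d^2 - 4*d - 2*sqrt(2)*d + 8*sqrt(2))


(1) = h^2 - 5*h + 4
(2) = gcd((x - 5/2)*(x - 1/2)*(x + 6), x*(x - 5/2)*(x + 6)) = x^2 + 7*x/2 - 15
(3) = gcd((k + 5)^2, (k - 8)*(k + 1)*(k + 4)) = 1
(4) = gcd((p - 5)*(p + 4), (p - 6)*(p - 2)) = 1
(5) = gcd(d*(d - 2*sqrt(2)), (d - 4)*(d - 2*sqrt(2))) = d - 2*sqrt(2)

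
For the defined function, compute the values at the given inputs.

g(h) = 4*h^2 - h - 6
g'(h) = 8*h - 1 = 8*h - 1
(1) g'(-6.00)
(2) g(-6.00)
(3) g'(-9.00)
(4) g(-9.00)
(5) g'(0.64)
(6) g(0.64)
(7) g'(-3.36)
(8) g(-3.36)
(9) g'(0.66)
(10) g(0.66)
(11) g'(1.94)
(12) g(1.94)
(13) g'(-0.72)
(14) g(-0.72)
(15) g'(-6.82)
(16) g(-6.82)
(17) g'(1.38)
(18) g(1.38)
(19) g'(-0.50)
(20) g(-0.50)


(1) = -49.00
(2) = 144.00
(3) = -73.00
(4) = 327.00
(5) = 4.12
(6) = -5.00
(7) = -27.88
(8) = 42.52
(9) = 4.28
(10) = -4.92
(11) = 14.52
(12) = 7.11
(13) = -6.76
(14) = -3.21
(15) = -55.56
(16) = 186.87
(17) = 10.04
(18) = 0.24
(19) = -5.00
(20) = -4.50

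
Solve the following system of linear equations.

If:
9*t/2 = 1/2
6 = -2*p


Then:
p = -3
t = 1/9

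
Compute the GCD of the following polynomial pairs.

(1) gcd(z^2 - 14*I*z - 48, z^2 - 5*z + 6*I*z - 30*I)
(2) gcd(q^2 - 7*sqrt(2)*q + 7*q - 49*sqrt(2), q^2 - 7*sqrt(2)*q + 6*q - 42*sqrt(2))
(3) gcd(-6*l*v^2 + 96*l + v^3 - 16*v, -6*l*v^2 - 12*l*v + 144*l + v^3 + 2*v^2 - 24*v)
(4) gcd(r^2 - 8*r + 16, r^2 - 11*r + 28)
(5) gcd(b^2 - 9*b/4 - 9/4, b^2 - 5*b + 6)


(1) = gcd((z - 8*I)*(z - 6*I), (z - 5)*(z + 6*I)) = 1
(2) = q - 7*sqrt(2)
(3) = gcd((-6*l + v)*(v - 4)*(v + 4), (-6*l + v)*(v - 4)*(v + 6)) = -6*l*v + 24*l + v^2 - 4*v
(4) = gcd((r - 4)^2, (r - 7)*(r - 4)) = r - 4
(5) = b - 3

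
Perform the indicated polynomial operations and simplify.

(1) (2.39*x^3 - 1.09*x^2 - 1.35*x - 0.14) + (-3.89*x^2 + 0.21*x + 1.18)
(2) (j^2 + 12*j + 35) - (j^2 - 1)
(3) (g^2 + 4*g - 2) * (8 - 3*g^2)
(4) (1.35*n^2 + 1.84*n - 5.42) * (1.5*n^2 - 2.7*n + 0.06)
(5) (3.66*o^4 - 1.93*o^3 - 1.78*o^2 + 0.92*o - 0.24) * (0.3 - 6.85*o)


(1) = 2.39*x^3 - 4.98*x^2 - 1.14*x + 1.04
(2) = 12*j + 36
(3) = -3*g^4 - 12*g^3 + 14*g^2 + 32*g - 16
(4) = 2.025*n^4 - 0.885*n^3 - 13.017*n^2 + 14.7444*n - 0.3252
(5) = -25.071*o^5 + 14.3185*o^4 + 11.614*o^3 - 6.836*o^2 + 1.92*o - 0.072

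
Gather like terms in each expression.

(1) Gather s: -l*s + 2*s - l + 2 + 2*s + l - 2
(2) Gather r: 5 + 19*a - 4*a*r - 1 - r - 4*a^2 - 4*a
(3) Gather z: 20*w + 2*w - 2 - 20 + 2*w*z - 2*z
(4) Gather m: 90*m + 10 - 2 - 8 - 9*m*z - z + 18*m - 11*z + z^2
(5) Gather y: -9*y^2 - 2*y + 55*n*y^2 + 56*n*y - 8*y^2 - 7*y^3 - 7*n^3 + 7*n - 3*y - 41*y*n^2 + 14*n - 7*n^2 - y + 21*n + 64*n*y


(1) = s*(4 - l)
(2) = -4*a^2 + 15*a + r*(-4*a - 1) + 4
(3) = 22*w + z*(2*w - 2) - 22
(4) = m*(108 - 9*z) + z^2 - 12*z
(5) = -7*n^3 - 7*n^2 + 42*n - 7*y^3 + y^2*(55*n - 17) + y*(-41*n^2 + 120*n - 6)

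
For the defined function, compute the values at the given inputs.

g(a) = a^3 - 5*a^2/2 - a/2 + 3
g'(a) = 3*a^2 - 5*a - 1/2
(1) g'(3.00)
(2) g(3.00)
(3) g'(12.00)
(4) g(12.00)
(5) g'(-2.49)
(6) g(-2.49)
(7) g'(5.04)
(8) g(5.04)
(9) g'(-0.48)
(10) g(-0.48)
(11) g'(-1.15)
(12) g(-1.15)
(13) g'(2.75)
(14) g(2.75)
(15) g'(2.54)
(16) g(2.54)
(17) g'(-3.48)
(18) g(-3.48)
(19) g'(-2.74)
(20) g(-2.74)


(1) = 11.50
(2) = 6.00
(3) = 371.50
(4) = 1365.00
(5) = 30.55
(6) = -26.69
(7) = 50.50
(8) = 65.00
(9) = 2.59
(10) = 2.55
(11) = 9.22
(12) = -1.25
(13) = 8.44
(14) = 3.52
(15) = 6.15
(16) = 1.99
(17) = 53.23
(18) = -67.68
(19) = 35.72
(20) = -34.97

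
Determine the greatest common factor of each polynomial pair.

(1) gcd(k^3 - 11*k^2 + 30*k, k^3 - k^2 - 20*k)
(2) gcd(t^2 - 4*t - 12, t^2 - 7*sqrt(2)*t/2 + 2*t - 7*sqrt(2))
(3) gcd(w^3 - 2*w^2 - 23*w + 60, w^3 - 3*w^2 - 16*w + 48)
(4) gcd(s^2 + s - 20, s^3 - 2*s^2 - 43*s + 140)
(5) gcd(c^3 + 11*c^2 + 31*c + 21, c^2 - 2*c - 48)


(1) = k^2 - 5*k
(2) = t + 2
(3) = w^2 - 7*w + 12
(4) = s - 4
(5) = 1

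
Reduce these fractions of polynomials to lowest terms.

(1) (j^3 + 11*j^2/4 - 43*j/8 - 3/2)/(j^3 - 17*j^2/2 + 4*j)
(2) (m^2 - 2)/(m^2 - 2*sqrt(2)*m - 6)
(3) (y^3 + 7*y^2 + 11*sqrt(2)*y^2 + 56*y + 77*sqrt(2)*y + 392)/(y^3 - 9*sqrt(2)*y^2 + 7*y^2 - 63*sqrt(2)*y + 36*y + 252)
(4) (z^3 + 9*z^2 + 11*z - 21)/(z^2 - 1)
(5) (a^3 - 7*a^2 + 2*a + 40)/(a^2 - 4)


(1) = (8*j^3 + 22*j^2 - 43*j - 12)/(8*j^3 - 68*j^2 + 32*j)
(2) = (m - sqrt(2))/(m - 3*sqrt(2))
(3) = (y^2 + 11*sqrt(2)*y + 56)/(y^2 - 9*sqrt(2)*y + 36)
(4) = (z^2 + 10*z + 21)/(z + 1)
(5) = (a^2 - 9*a + 20)/(a - 2)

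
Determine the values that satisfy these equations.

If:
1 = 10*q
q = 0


Then:
No Solution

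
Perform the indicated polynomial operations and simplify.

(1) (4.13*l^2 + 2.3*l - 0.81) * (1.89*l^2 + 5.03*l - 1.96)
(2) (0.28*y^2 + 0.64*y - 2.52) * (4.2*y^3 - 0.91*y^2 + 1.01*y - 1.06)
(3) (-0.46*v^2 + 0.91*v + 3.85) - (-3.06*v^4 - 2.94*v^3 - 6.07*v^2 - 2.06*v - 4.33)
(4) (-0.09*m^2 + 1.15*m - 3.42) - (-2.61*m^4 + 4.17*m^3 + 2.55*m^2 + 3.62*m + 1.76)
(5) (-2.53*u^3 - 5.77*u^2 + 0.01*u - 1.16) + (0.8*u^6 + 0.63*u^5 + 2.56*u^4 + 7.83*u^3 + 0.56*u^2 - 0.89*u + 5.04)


(1) = 7.8057*l^4 + 25.1209*l^3 + 1.9433*l^2 - 8.5823*l + 1.5876
(2) = 1.176*y^5 + 2.4332*y^4 - 10.8836*y^3 + 2.6428*y^2 - 3.2236*y + 2.6712
(3) = 3.06*v^4 + 2.94*v^3 + 5.61*v^2 + 2.97*v + 8.18
(4) = 2.61*m^4 - 4.17*m^3 - 2.64*m^2 - 2.47*m - 5.18
(5) = 0.8*u^6 + 0.63*u^5 + 2.56*u^4 + 5.3*u^3 - 5.21*u^2 - 0.88*u + 3.88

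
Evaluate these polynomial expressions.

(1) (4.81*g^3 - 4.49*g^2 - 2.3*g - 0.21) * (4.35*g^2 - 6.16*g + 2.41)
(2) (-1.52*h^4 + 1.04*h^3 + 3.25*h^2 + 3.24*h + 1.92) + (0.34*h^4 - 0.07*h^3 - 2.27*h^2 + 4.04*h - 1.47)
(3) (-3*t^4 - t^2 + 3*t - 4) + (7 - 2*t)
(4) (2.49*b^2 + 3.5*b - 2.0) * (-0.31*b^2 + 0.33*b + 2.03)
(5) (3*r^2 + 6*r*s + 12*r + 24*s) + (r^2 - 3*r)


(1) = 20.9235*g^5 - 49.1611*g^4 + 29.2455*g^3 + 2.4336*g^2 - 4.2494*g - 0.5061
(2) = -1.18*h^4 + 0.97*h^3 + 0.98*h^2 + 7.28*h + 0.45
(3) = -3*t^4 - t^2 + t + 3
(4) = -0.7719*b^4 - 0.2633*b^3 + 6.8297*b^2 + 6.445*b - 4.06
(5) = 4*r^2 + 6*r*s + 9*r + 24*s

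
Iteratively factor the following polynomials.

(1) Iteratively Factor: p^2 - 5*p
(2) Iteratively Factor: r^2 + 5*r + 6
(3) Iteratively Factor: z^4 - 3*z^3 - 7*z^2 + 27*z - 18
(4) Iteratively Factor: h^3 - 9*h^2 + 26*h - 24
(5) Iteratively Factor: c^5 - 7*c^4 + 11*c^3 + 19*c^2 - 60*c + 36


(1) = (p)*(p - 5)
(2) = (r + 2)*(r + 3)
(3) = (z - 2)*(z^3 - z^2 - 9*z + 9) = (z - 2)*(z - 1)*(z^2 - 9) = (z - 2)*(z - 1)*(z + 3)*(z - 3)
(4) = (h - 3)*(h^2 - 6*h + 8) = (h - 4)*(h - 3)*(h - 2)
(5) = (c + 2)*(c^4 - 9*c^3 + 29*c^2 - 39*c + 18) = (c - 1)*(c + 2)*(c^3 - 8*c^2 + 21*c - 18) = (c - 3)*(c - 1)*(c + 2)*(c^2 - 5*c + 6) = (c - 3)^2*(c - 1)*(c + 2)*(c - 2)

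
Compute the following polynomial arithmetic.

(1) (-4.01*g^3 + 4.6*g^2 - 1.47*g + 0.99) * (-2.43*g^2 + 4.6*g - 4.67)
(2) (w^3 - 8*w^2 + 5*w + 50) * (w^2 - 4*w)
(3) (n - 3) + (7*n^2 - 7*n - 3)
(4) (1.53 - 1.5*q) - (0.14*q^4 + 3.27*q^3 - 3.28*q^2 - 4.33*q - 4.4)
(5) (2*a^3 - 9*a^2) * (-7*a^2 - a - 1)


(1) = 9.7443*g^5 - 29.624*g^4 + 43.4588*g^3 - 30.6497*g^2 + 11.4189*g - 4.6233
(2) = w^5 - 12*w^4 + 37*w^3 + 30*w^2 - 200*w
(3) = 7*n^2 - 6*n - 6
(4) = -0.14*q^4 - 3.27*q^3 + 3.28*q^2 + 2.83*q + 5.93
(5) = -14*a^5 + 61*a^4 + 7*a^3 + 9*a^2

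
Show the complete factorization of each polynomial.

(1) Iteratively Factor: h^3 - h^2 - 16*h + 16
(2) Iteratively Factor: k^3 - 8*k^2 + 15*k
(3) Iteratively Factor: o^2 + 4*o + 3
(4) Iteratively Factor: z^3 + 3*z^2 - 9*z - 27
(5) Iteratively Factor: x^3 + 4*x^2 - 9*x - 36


(1) = (h + 4)*(h^2 - 5*h + 4) = (h - 4)*(h + 4)*(h - 1)
(2) = (k - 5)*(k^2 - 3*k) = k*(k - 5)*(k - 3)
(3) = (o + 3)*(o + 1)
(4) = (z - 3)*(z^2 + 6*z + 9) = (z - 3)*(z + 3)*(z + 3)
(5) = (x + 4)*(x^2 - 9) = (x - 3)*(x + 4)*(x + 3)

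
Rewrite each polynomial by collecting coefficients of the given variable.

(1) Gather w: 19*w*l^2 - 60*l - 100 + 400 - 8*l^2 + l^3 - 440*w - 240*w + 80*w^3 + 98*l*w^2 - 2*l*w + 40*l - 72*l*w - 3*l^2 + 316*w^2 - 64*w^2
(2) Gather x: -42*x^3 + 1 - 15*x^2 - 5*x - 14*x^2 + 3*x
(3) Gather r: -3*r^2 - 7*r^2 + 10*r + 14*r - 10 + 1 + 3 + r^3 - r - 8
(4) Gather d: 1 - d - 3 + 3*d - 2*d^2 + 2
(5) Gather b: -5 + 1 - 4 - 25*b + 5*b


(1) = l^3 - 11*l^2 - 20*l + 80*w^3 + w^2*(98*l + 252) + w*(19*l^2 - 74*l - 680) + 300
(2) = -42*x^3 - 29*x^2 - 2*x + 1
(3) = r^3 - 10*r^2 + 23*r - 14
(4) = -2*d^2 + 2*d
(5) = -20*b - 8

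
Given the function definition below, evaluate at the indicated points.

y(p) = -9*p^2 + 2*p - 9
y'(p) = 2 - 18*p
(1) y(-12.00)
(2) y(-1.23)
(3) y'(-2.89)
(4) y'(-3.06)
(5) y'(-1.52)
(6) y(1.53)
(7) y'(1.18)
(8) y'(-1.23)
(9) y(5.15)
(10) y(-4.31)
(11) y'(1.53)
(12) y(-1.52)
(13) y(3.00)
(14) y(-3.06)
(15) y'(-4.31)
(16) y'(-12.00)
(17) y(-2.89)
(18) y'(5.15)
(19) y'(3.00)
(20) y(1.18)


(1) = -1329.00
(2) = -25.08
(3) = 54.02
(4) = 57.08
(5) = 29.36
(6) = -27.01
(7) = -19.24
(8) = 24.14
(9) = -237.40
(10) = -184.80
(11) = -25.54
(12) = -32.83
(13) = -84.00
(14) = -99.39
(15) = 79.58
(16) = 218.00
(17) = -89.95
(18) = -90.70
(19) = -52.00
(20) = -19.17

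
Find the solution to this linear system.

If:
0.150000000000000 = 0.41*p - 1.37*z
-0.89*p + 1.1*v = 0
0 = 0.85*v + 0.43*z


Then:
p = 0.06
v = 0.05
z = -0.09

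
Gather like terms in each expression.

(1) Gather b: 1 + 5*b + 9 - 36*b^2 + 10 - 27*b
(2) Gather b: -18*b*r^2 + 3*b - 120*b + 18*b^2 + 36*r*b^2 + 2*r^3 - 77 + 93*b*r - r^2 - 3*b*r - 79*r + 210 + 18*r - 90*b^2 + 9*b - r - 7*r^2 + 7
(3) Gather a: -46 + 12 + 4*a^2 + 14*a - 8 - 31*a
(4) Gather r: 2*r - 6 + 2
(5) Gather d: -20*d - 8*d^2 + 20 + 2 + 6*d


(1) = -36*b^2 - 22*b + 20
(2) = b^2*(36*r - 72) + b*(-18*r^2 + 90*r - 108) + 2*r^3 - 8*r^2 - 62*r + 140
(3) = 4*a^2 - 17*a - 42
(4) = 2*r - 4
(5) = -8*d^2 - 14*d + 22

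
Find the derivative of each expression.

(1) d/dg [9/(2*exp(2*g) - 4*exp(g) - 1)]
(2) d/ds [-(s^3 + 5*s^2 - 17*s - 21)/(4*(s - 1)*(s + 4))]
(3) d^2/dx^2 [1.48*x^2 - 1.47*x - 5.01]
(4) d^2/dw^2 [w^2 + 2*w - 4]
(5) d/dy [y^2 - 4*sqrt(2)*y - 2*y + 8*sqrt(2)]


(1) = 36*(1 - exp(g))*exp(g)/(-2*exp(2*g) + 4*exp(g) + 1)^2
(2) = (-s^4 - 6*s^3 - 20*s^2 - 2*s - 131)/(4*(s^4 + 6*s^3 + s^2 - 24*s + 16))
(3) = 2.96000000000000
(4) = 2
(5) = 2*y - 4*sqrt(2) - 2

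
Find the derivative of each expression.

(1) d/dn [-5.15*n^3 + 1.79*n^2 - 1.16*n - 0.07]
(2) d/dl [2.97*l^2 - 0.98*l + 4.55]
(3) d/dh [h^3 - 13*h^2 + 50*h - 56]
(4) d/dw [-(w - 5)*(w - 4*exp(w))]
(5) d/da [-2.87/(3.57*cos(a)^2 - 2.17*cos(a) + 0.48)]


(1) = -15.45*n^2 + 3.58*n - 1.16
(2) = 5.94*l - 0.98
(3) = 3*h^2 - 26*h + 50
(4) = -w + (w - 5)*(4*exp(w) - 1) + 4*exp(w)
(5) = (6.2279 - 20.4918*cos(a))*sin(a)/(3.57*cos(a)^2 - 2.17*cos(a) + 0.48)^2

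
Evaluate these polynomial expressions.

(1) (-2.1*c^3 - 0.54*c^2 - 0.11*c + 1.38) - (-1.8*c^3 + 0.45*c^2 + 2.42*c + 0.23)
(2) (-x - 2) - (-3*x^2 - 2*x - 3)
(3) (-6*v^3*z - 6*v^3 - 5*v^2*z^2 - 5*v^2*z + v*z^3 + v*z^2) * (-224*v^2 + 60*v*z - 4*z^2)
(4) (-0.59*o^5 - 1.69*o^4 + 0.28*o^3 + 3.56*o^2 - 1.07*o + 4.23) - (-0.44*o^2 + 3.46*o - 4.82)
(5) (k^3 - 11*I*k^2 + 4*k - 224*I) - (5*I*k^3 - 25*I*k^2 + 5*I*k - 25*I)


(1) = -0.3*c^3 - 0.99*c^2 - 2.53*c + 1.15
(2) = 3*x^2 + x + 1
(3) = 1344*v^5*z + 1344*v^5 + 760*v^4*z^2 + 760*v^4*z - 500*v^3*z^3 - 500*v^3*z^2 + 80*v^2*z^4 + 80*v^2*z^3 - 4*v*z^5 - 4*v*z^4
(4) = -0.59*o^5 - 1.69*o^4 + 0.28*o^3 + 4.0*o^2 - 4.53*o + 9.05
(5) = k^3 - 5*I*k^3 + 14*I*k^2 + 4*k - 5*I*k - 199*I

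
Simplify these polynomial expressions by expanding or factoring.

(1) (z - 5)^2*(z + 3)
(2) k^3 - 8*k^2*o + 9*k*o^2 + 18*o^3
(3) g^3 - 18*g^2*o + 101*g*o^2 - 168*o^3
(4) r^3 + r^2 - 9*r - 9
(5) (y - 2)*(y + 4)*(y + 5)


(1) = z^3 - 7*z^2 - 5*z + 75
(2) = (k - 6*o)*(k - 3*o)*(k + o)
(3) = (g - 8*o)*(g - 7*o)*(g - 3*o)
(4) = (r - 3)*(r + 1)*(r + 3)
(5) = y^3 + 7*y^2 + 2*y - 40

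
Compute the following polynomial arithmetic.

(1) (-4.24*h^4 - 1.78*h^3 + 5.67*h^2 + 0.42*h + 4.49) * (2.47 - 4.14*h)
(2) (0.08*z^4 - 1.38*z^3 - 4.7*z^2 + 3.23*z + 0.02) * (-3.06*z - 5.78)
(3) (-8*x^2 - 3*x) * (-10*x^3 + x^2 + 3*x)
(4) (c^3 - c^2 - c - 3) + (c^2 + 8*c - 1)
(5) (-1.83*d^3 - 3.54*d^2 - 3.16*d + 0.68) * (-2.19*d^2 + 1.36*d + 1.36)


(1) = 17.5536*h^5 - 3.1036*h^4 - 27.8704*h^3 + 12.2661*h^2 - 17.5512*h + 11.0903
(2) = -0.2448*z^5 + 3.7604*z^4 + 22.3584*z^3 + 17.2822*z^2 - 18.7306*z - 0.1156
(3) = 80*x^5 + 22*x^4 - 27*x^3 - 9*x^2
(4) = c^3 + 7*c - 4
(5) = 4.0077*d^5 + 5.2638*d^4 - 0.3828*d^3 - 10.6012*d^2 - 3.3728*d + 0.9248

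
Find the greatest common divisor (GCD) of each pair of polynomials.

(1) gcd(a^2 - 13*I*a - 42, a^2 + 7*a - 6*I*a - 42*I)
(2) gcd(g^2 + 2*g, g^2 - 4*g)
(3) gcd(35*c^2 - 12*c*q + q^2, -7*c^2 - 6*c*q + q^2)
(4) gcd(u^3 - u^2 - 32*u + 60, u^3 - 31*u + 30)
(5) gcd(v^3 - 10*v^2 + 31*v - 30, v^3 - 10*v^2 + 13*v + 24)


(1) = gcd((a - 7*I)*(a - 6*I), (a + 7)*(a - 6*I)) = a - 6*I
(2) = g
(3) = gcd((-7*c + q)*(-5*c + q), (-7*c + q)*(c + q)) = -7*c + q
(4) = gcd((u - 5)*(u - 2)*(u + 6), (u - 5)*(u - 1)*(u + 6)) = u^2 + u - 30
(5) = gcd((v - 5)*(v - 3)*(v - 2), (v - 8)*(v - 3)*(v + 1)) = v - 3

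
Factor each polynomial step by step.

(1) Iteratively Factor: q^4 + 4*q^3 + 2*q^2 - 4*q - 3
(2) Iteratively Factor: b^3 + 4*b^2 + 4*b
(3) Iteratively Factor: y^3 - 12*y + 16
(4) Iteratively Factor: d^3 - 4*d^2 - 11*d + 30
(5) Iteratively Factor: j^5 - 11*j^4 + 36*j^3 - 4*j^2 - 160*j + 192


(1) = (q - 1)*(q^3 + 5*q^2 + 7*q + 3) = (q - 1)*(q + 1)*(q^2 + 4*q + 3) = (q - 1)*(q + 1)*(q + 3)*(q + 1)
(2) = (b)*(b^2 + 4*b + 4) = b*(b + 2)*(b + 2)
(3) = (y + 4)*(y^2 - 4*y + 4) = (y - 2)*(y + 4)*(y - 2)
(4) = (d - 5)*(d^2 + d - 6) = (d - 5)*(d - 2)*(d + 3)
(5) = (j + 2)*(j^4 - 13*j^3 + 62*j^2 - 128*j + 96) = (j - 3)*(j + 2)*(j^3 - 10*j^2 + 32*j - 32) = (j - 4)*(j - 3)*(j + 2)*(j^2 - 6*j + 8) = (j - 4)*(j - 3)*(j - 2)*(j + 2)*(j - 4)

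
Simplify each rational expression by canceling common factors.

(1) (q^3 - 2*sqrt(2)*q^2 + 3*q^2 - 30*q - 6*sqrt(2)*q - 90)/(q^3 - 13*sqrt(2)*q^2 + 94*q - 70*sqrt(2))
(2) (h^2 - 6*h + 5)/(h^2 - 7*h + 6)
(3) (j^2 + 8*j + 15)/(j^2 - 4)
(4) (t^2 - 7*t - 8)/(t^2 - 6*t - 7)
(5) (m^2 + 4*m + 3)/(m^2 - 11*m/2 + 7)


(1) = (q^2 + q*(3 + 3*sqrt(2)) + 9*sqrt(2))/(q^2 - 8*sqrt(2)*q + 14)
(2) = (h - 5)/(h - 6)
(3) = (j^2 + 8*j + 15)/(j^2 - 4)
(4) = (t - 8)/(t - 7)
(5) = (2*m^2 + 8*m + 6)/(2*m^2 - 11*m + 14)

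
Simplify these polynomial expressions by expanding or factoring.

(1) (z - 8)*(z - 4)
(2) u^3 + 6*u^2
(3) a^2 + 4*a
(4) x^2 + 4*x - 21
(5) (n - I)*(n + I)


(1) = z^2 - 12*z + 32
(2) = u^2*(u + 6)
(3) = a*(a + 4)
(4) = (x - 3)*(x + 7)
(5) = n^2 + 1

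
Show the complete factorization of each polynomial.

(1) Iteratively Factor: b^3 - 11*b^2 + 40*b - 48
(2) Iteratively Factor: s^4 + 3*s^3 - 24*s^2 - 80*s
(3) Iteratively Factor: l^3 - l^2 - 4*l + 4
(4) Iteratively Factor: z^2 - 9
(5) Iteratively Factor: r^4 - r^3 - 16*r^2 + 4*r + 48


(1) = (b - 3)*(b^2 - 8*b + 16) = (b - 4)*(b - 3)*(b - 4)
(2) = (s + 4)*(s^3 - s^2 - 20*s) = s*(s + 4)*(s^2 - s - 20) = s*(s - 5)*(s + 4)*(s + 4)
(3) = (l - 2)*(l^2 + l - 2) = (l - 2)*(l + 2)*(l - 1)
(4) = (z + 3)*(z - 3)
(5) = (r + 2)*(r^3 - 3*r^2 - 10*r + 24) = (r - 2)*(r + 2)*(r^2 - r - 12) = (r - 4)*(r - 2)*(r + 2)*(r + 3)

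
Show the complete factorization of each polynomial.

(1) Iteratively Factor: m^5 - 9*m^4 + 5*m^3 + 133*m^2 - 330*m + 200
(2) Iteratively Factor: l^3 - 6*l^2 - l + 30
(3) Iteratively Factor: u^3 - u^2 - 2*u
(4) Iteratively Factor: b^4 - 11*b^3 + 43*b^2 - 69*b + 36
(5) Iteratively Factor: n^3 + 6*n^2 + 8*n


(1) = (m + 4)*(m^4 - 13*m^3 + 57*m^2 - 95*m + 50) = (m - 5)*(m + 4)*(m^3 - 8*m^2 + 17*m - 10) = (m - 5)*(m - 1)*(m + 4)*(m^2 - 7*m + 10) = (m - 5)^2*(m - 1)*(m + 4)*(m - 2)
(2) = (l + 2)*(l^2 - 8*l + 15) = (l - 5)*(l + 2)*(l - 3)
(3) = (u + 1)*(u^2 - 2*u) = u*(u + 1)*(u - 2)
(4) = (b - 3)*(b^3 - 8*b^2 + 19*b - 12) = (b - 3)^2*(b^2 - 5*b + 4) = (b - 3)^2*(b - 1)*(b - 4)
(5) = (n)*(n^2 + 6*n + 8) = n*(n + 4)*(n + 2)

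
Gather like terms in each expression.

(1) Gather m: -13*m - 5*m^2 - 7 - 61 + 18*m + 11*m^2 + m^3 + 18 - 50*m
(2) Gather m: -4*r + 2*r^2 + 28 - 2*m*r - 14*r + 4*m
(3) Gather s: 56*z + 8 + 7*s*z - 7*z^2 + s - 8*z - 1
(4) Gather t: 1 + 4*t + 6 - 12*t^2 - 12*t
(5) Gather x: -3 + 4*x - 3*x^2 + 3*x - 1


(1) = m^3 + 6*m^2 - 45*m - 50
(2) = m*(4 - 2*r) + 2*r^2 - 18*r + 28
(3) = s*(7*z + 1) - 7*z^2 + 48*z + 7
(4) = -12*t^2 - 8*t + 7
(5) = -3*x^2 + 7*x - 4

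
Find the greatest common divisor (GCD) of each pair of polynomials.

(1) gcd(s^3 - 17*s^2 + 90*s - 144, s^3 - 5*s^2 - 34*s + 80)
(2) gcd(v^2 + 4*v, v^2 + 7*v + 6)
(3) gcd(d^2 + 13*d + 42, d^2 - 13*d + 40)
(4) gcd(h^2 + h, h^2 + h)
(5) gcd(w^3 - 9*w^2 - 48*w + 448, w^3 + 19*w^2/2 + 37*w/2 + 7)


(1) = s - 8
(2) = 1
(3) = gcd((d + 6)*(d + 7), (d - 8)*(d - 5)) = 1
(4) = h^2 + h
(5) = w + 7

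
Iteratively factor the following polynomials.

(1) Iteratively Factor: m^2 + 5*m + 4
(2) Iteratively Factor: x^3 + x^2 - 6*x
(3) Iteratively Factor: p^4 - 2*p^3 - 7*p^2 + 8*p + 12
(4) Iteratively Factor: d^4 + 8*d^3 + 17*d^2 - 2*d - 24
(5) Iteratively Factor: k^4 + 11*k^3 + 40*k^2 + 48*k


(1) = (m + 1)*(m + 4)
(2) = (x + 3)*(x^2 - 2*x) = (x - 2)*(x + 3)*(x)
(3) = (p - 3)*(p^3 + p^2 - 4*p - 4) = (p - 3)*(p + 1)*(p^2 - 4) = (p - 3)*(p - 2)*(p + 1)*(p + 2)
(4) = (d + 2)*(d^3 + 6*d^2 + 5*d - 12) = (d + 2)*(d + 4)*(d^2 + 2*d - 3) = (d - 1)*(d + 2)*(d + 4)*(d + 3)
(5) = (k)*(k^3 + 11*k^2 + 40*k + 48) = k*(k + 4)*(k^2 + 7*k + 12) = k*(k + 3)*(k + 4)*(k + 4)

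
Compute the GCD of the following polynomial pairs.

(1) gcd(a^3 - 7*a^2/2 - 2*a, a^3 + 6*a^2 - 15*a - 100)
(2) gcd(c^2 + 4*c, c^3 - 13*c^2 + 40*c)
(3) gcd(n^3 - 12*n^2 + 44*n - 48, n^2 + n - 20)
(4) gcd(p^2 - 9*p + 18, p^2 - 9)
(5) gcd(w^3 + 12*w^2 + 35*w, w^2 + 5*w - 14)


(1) = gcd(a*(a - 4)*(a + 1/2), (a - 4)*(a + 5)^2) = a - 4
(2) = c
(3) = n - 4
(4) = p - 3
(5) = gcd(w*(w + 5)*(w + 7), (w - 2)*(w + 7)) = w + 7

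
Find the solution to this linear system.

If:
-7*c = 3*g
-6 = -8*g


Then:
c = -9/28
g = 3/4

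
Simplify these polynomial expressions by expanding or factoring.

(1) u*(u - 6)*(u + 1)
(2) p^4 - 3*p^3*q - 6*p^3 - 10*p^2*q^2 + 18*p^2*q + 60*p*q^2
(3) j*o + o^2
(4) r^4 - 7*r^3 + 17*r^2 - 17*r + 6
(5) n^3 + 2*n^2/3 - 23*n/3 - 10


(1) = u^3 - 5*u^2 - 6*u
(2) = p*(p - 6)*(p - 5*q)*(p + 2*q)
(3) = o*(j + o)
(4) = (r - 3)*(r - 2)*(r - 1)^2
(5) = (n - 3)*(n + 5/3)*(n + 2)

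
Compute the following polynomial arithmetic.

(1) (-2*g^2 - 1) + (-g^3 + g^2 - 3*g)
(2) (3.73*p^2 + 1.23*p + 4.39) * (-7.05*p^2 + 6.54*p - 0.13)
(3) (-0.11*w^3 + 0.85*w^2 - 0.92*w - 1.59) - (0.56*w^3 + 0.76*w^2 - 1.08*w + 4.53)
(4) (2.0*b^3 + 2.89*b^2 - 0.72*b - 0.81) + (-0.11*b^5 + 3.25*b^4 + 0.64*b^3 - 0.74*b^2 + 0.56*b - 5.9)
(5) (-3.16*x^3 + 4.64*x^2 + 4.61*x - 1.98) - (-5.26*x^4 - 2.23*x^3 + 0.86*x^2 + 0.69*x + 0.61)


(1) = -g^3 - g^2 - 3*g - 1
(2) = -26.2965*p^4 + 15.7227*p^3 - 23.3902*p^2 + 28.5507*p - 0.5707
(3) = -0.67*w^3 + 0.09*w^2 + 0.16*w - 6.12
(4) = -0.11*b^5 + 3.25*b^4 + 2.64*b^3 + 2.15*b^2 - 0.16*b - 6.71
(5) = 5.26*x^4 - 0.93*x^3 + 3.78*x^2 + 3.92*x - 2.59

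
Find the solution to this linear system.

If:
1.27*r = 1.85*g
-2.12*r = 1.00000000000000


Then:
g = -0.32
r = -0.47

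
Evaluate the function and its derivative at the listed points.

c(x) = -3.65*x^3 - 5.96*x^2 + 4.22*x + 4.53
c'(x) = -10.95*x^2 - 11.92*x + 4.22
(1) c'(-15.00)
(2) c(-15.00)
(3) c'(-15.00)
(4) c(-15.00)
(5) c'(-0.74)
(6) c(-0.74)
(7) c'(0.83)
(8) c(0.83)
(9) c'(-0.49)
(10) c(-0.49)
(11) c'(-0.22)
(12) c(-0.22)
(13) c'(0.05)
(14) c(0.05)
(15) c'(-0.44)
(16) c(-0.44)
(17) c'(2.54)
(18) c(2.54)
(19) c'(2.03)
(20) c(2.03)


(1) = -2280.73
(2) = 10918.98
(3) = -2280.73
(4) = 10918.98
(5) = 7.04
(6) = -0.38
(7) = -13.22
(8) = 1.84
(9) = 7.43
(10) = 1.46
(11) = 6.31
(12) = 3.35
(13) = 3.60
(14) = 4.73
(15) = 7.34
(16) = 1.83
(17) = -96.70
(18) = -83.02
(19) = -65.10
(20) = -42.00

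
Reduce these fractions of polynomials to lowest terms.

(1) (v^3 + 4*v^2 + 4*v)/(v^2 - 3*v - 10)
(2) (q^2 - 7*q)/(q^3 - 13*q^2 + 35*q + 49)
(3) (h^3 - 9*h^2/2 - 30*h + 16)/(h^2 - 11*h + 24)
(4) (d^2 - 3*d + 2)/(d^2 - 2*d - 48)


(1) = (v^2 + 2*v)/(v - 5)
(2) = q/(q^2 - 6*q - 7)
(3) = (2*h^2 + 7*h - 4)/(2*h - 6)
(4) = (d^2 - 3*d + 2)/(d^2 - 2*d - 48)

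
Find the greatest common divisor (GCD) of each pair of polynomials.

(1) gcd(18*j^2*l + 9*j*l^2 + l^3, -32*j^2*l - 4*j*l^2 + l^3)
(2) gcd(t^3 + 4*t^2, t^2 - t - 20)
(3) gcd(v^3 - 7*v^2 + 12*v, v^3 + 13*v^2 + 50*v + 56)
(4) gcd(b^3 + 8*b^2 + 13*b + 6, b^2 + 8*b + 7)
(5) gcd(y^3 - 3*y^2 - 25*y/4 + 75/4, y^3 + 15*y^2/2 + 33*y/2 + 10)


(1) = gcd(l*(3*j + l)*(6*j + l), l*(-8*j + l)*(4*j + l)) = l
(2) = t + 4
(3) = 1
(4) = gcd((b + 1)^2*(b + 6), (b + 1)*(b + 7)) = b + 1
(5) = gcd((y - 3)*(y - 5/2)*(y + 5/2), (y + 1)*(y + 5/2)*(y + 4)) = y + 5/2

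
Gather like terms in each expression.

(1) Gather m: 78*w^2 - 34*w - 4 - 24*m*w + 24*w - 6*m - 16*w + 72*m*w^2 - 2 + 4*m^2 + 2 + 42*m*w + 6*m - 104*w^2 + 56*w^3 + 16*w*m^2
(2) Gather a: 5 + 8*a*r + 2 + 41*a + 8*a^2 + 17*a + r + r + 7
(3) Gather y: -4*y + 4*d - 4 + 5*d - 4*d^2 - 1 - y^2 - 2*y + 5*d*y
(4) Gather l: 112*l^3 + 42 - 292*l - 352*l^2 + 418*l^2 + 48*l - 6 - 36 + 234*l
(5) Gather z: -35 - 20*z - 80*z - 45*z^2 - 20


(1) = m^2*(16*w + 4) + m*(72*w^2 + 18*w) + 56*w^3 - 26*w^2 - 26*w - 4
(2) = 8*a^2 + a*(8*r + 58) + 2*r + 14
(3) = -4*d^2 + 9*d - y^2 + y*(5*d - 6) - 5
(4) = 112*l^3 + 66*l^2 - 10*l
(5) = -45*z^2 - 100*z - 55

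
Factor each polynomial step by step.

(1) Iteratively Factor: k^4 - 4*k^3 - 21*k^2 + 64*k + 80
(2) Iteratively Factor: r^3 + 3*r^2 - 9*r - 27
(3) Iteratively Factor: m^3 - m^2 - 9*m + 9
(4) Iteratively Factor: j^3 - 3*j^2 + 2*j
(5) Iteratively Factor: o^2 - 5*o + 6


(1) = (k - 5)*(k^3 + k^2 - 16*k - 16) = (k - 5)*(k + 4)*(k^2 - 3*k - 4) = (k - 5)*(k - 4)*(k + 4)*(k + 1)
(2) = (r + 3)*(r^2 - 9) = (r + 3)^2*(r - 3)
(3) = (m + 3)*(m^2 - 4*m + 3) = (m - 3)*(m + 3)*(m - 1)
(4) = (j - 1)*(j^2 - 2*j) = j*(j - 1)*(j - 2)
(5) = (o - 3)*(o - 2)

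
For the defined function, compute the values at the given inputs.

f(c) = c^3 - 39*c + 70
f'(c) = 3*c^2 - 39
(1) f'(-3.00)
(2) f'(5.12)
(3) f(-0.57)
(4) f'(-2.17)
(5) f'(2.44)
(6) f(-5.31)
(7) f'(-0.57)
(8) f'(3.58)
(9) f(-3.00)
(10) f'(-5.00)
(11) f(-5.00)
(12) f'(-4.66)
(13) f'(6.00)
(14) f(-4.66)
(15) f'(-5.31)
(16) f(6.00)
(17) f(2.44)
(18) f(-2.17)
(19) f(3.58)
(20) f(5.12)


(1) = -12.00
(2) = 39.64
(3) = 92.04
(4) = -24.87
(5) = -21.14
(6) = 127.37
(7) = -38.03
(8) = -0.55
(9) = 160.00
(10) = 36.00
(11) = 140.00
(12) = 26.15
(13) = 69.00
(14) = 150.55
(15) = 45.59
(16) = 52.00
(17) = -10.63
(18) = 144.41
(19) = -23.74
(20) = 4.54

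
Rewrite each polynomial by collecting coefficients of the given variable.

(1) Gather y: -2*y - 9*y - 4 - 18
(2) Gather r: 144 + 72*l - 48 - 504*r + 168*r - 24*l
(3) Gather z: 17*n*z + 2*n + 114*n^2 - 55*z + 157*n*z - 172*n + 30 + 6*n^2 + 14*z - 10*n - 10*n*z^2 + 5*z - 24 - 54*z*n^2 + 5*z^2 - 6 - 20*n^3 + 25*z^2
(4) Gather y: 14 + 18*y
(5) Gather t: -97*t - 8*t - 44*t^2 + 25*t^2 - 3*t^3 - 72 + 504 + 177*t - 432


(1) = -11*y - 22
(2) = 48*l - 336*r + 96
(3) = -20*n^3 + 120*n^2 - 180*n + z^2*(30 - 10*n) + z*(-54*n^2 + 174*n - 36)
(4) = 18*y + 14
(5) = -3*t^3 - 19*t^2 + 72*t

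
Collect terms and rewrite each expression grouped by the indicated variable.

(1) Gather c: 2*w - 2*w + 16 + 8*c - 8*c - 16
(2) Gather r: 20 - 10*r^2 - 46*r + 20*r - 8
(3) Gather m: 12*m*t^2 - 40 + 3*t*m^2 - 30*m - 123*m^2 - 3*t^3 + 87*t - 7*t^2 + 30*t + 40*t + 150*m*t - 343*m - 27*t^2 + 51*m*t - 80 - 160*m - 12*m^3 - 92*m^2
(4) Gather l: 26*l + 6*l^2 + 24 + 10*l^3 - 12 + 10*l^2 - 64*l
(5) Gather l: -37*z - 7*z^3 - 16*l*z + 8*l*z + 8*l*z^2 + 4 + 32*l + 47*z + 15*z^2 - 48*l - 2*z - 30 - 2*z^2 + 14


(1) = 0
(2) = -10*r^2 - 26*r + 12
(3) = -12*m^3 + m^2*(3*t - 215) + m*(12*t^2 + 201*t - 533) - 3*t^3 - 34*t^2 + 157*t - 120
(4) = 10*l^3 + 16*l^2 - 38*l + 12
(5) = l*(8*z^2 - 8*z - 16) - 7*z^3 + 13*z^2 + 8*z - 12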